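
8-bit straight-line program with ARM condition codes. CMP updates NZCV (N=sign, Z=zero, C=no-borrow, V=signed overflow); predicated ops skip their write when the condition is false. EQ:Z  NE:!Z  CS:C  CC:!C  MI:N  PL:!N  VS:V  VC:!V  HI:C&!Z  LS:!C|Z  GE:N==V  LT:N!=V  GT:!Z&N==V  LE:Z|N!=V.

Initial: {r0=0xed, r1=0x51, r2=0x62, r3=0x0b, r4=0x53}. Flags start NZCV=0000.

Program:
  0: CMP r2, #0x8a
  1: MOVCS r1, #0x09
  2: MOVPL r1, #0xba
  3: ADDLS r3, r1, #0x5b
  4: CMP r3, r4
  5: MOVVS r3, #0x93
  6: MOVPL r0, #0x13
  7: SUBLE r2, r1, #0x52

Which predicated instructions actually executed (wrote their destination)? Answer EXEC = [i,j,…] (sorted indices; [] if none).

EXEC = [3,5,6,7]

[0] flags=1001 → (cmp)
[1] flags=1001 CS?F → skip
[2] flags=1001 PL?F → skip
[3] flags=1001 LS?T → r3=0xac
[4] flags=0011 → (cmp)
[5] flags=0011 VS?T → r3=0x93
[6] flags=0011 PL?T → r0=0x13
[7] flags=0011 LE?T → r2=0xff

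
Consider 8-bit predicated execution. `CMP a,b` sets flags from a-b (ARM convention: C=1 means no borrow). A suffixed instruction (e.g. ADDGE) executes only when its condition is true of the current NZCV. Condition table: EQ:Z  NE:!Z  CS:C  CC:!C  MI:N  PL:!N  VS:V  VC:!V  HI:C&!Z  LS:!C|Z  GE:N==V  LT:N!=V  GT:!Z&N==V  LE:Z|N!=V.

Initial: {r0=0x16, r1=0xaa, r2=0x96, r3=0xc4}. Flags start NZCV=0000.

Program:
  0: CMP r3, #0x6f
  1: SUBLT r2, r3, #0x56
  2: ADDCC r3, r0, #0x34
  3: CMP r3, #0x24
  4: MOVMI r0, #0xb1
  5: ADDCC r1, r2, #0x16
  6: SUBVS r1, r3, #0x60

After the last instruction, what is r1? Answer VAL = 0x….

0: ✓ CMP  NZCV=0011
1: ✓ SUBLT  r2←0x6e
2: · ADDCC
3: ✓ CMP  NZCV=1010
4: ✓ MOVMI  r0←0xb1
5: · ADDCC
6: · SUBVS

VAL = 0xaa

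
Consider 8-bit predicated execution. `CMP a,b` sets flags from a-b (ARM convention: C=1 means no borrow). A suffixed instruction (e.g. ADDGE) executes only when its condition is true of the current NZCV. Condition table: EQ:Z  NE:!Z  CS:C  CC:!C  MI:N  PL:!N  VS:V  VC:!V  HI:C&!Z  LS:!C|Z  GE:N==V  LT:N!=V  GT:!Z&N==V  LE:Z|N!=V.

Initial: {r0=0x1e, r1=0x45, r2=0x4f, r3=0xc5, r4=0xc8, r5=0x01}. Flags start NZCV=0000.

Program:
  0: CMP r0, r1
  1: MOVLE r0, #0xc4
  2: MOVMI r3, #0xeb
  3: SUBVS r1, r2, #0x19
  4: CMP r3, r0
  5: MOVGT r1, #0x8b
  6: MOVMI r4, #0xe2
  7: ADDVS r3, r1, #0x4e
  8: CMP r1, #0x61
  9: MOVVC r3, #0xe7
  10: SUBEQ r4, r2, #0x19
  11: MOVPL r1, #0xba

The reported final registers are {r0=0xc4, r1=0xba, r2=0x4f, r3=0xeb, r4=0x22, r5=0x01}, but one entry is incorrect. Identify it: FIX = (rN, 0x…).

[0] flags=1000 → (cmp)
[1] flags=1000 LE?T → r0=0xc4
[2] flags=1000 MI?T → r3=0xeb
[3] flags=1000 VS?F → skip
[4] flags=0010 → (cmp)
[5] flags=0010 GT?T → r1=0x8b
[6] flags=0010 MI?F → skip
[7] flags=0010 VS?F → skip
[8] flags=0011 → (cmp)
[9] flags=0011 VC?F → skip
[10] flags=0011 EQ?F → skip
[11] flags=0011 PL?T → r1=0xba

FIX = (r4, 0xc8)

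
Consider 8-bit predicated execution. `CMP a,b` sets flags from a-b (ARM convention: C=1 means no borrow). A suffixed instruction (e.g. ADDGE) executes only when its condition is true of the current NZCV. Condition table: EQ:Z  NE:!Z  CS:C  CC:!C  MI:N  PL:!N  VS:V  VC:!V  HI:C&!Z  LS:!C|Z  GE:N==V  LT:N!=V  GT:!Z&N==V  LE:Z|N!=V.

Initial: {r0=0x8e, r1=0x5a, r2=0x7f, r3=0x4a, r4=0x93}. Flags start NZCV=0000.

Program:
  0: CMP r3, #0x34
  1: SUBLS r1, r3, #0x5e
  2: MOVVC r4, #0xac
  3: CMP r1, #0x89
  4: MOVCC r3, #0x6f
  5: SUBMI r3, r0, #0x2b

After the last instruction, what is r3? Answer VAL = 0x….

0: ✓ CMP  NZCV=0010
1: · SUBLS
2: ✓ MOVVC  r4←0xac
3: ✓ CMP  NZCV=1001
4: ✓ MOVCC  r3←0x6f
5: ✓ SUBMI  r3←0x63

VAL = 0x63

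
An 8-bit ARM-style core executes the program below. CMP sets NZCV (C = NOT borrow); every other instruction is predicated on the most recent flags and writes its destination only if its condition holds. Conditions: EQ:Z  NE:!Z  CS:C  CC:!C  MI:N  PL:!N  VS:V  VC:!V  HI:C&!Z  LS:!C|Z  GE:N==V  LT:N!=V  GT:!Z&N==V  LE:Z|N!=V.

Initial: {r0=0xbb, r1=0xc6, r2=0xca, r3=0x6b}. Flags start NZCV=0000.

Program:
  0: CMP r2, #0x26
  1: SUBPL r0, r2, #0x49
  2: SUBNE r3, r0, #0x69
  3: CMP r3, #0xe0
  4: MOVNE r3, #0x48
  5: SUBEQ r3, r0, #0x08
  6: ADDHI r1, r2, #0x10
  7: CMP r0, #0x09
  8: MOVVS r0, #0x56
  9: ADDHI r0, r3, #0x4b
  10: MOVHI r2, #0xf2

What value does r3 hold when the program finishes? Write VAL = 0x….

[0] flags=1010 → (cmp)
[1] flags=1010 PL?F → skip
[2] flags=1010 NE?T → r3=0x52
[3] flags=0000 → (cmp)
[4] flags=0000 NE?T → r3=0x48
[5] flags=0000 EQ?F → skip
[6] flags=0000 HI?F → skip
[7] flags=1010 → (cmp)
[8] flags=1010 VS?F → skip
[9] flags=1010 HI?T → r0=0x93
[10] flags=1010 HI?T → r2=0xf2

VAL = 0x48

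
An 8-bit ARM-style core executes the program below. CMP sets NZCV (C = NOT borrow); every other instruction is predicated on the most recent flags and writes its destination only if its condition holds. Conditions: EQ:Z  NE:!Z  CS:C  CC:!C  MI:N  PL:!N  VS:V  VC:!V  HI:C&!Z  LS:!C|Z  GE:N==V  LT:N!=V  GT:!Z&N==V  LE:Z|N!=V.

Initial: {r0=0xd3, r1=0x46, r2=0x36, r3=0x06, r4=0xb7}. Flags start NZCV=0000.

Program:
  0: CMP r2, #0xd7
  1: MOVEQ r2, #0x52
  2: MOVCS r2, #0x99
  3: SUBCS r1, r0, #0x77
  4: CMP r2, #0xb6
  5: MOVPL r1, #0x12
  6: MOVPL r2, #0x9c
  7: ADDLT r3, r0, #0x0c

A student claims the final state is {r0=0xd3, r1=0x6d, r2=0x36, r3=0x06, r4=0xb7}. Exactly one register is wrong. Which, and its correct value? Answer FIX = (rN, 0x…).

0: ✓ CMP  NZCV=0000
1: · MOVEQ
2: · MOVCS
3: · SUBCS
4: ✓ CMP  NZCV=1001
5: · MOVPL
6: · MOVPL
7: · ADDLT

FIX = (r1, 0x46)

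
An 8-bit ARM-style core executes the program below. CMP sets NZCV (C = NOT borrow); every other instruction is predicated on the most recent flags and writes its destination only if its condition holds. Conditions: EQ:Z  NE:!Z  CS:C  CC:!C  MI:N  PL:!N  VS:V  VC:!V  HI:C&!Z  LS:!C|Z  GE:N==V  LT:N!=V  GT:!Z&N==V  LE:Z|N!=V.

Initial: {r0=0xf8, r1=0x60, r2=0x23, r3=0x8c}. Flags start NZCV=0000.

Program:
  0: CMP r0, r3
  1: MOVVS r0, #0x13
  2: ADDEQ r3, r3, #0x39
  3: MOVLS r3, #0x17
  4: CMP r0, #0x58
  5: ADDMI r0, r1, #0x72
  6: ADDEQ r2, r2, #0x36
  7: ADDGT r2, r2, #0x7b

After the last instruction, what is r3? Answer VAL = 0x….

VAL = 0x8c

[0] flags=0010 → (cmp)
[1] flags=0010 VS?F → skip
[2] flags=0010 EQ?F → skip
[3] flags=0010 LS?F → skip
[4] flags=1010 → (cmp)
[5] flags=1010 MI?T → r0=0xd2
[6] flags=1010 EQ?F → skip
[7] flags=1010 GT?F → skip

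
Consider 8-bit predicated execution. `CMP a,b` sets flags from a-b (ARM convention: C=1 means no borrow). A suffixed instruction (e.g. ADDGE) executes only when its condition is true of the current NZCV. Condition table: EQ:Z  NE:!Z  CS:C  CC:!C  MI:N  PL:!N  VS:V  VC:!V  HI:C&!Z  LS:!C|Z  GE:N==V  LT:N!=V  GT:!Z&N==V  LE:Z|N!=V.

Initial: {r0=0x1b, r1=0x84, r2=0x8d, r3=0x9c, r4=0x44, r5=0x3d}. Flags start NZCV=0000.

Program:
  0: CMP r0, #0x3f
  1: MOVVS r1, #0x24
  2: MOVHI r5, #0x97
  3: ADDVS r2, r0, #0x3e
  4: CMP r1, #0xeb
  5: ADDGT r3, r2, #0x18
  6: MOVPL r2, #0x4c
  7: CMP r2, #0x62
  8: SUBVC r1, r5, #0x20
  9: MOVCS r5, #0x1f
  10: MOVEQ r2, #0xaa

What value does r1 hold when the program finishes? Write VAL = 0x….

VAL = 0x84

[0] flags=1000 → (cmp)
[1] flags=1000 VS?F → skip
[2] flags=1000 HI?F → skip
[3] flags=1000 VS?F → skip
[4] flags=1000 → (cmp)
[5] flags=1000 GT?F → skip
[6] flags=1000 PL?F → skip
[7] flags=0011 → (cmp)
[8] flags=0011 VC?F → skip
[9] flags=0011 CS?T → r5=0x1f
[10] flags=0011 EQ?F → skip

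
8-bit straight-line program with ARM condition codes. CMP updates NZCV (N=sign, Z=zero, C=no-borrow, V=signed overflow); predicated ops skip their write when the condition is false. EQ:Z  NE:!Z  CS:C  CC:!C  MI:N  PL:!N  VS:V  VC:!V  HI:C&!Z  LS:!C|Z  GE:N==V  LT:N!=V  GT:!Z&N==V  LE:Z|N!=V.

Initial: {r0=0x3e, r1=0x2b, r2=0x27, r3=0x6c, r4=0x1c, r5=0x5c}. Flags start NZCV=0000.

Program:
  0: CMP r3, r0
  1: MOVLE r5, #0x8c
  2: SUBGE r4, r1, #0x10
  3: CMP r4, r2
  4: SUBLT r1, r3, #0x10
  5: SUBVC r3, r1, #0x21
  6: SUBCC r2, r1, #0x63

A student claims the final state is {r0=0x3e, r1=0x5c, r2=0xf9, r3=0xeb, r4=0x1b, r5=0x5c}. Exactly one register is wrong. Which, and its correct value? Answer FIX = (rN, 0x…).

[0] flags=0010 → (cmp)
[1] flags=0010 LE?F → skip
[2] flags=0010 GE?T → r4=0x1b
[3] flags=1000 → (cmp)
[4] flags=1000 LT?T → r1=0x5c
[5] flags=1000 VC?T → r3=0x3b
[6] flags=1000 CC?T → r2=0xf9

FIX = (r3, 0x3b)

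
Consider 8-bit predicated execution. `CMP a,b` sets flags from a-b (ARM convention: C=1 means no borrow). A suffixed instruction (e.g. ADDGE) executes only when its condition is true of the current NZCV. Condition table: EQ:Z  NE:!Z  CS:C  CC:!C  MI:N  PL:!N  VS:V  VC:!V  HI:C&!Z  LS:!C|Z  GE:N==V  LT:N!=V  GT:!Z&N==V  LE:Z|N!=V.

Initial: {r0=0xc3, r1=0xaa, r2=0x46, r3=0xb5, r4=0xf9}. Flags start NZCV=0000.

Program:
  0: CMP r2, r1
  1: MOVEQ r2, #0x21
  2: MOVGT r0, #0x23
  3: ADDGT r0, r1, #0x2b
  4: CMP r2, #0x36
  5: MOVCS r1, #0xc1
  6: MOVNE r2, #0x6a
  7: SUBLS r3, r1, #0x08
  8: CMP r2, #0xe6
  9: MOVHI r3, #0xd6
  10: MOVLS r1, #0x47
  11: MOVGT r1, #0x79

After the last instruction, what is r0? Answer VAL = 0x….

[0] flags=1001 → (cmp)
[1] flags=1001 EQ?F → skip
[2] flags=1001 GT?T → r0=0x23
[3] flags=1001 GT?T → r0=0xd5
[4] flags=0010 → (cmp)
[5] flags=0010 CS?T → r1=0xc1
[6] flags=0010 NE?T → r2=0x6a
[7] flags=0010 LS?F → skip
[8] flags=1001 → (cmp)
[9] flags=1001 HI?F → skip
[10] flags=1001 LS?T → r1=0x47
[11] flags=1001 GT?T → r1=0x79

VAL = 0xd5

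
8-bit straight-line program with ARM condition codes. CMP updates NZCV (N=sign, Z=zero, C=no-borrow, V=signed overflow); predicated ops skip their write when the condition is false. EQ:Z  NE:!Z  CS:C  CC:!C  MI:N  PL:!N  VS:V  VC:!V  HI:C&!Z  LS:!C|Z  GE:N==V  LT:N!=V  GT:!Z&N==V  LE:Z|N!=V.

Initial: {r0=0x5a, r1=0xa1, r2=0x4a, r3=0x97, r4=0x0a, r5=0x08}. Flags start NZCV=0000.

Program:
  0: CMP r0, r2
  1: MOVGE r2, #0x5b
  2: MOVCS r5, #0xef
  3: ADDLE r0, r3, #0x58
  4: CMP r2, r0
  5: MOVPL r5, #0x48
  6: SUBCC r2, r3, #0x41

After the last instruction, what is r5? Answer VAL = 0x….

VAL = 0x48

0: ✓ CMP  NZCV=0010
1: ✓ MOVGE  r2←0x5b
2: ✓ MOVCS  r5←0xef
3: · ADDLE
4: ✓ CMP  NZCV=0010
5: ✓ MOVPL  r5←0x48
6: · SUBCC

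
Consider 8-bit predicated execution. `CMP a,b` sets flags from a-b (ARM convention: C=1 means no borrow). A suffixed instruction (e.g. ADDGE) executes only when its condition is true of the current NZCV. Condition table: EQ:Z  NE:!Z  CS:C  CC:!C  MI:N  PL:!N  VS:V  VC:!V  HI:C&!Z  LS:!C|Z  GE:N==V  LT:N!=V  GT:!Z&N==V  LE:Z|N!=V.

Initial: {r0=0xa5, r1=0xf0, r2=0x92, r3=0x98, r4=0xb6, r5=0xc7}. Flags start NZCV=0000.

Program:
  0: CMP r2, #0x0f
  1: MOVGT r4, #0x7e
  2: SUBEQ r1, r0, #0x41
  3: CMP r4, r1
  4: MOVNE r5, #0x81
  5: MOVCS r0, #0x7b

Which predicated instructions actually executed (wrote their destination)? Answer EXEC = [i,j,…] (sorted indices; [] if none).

EXEC = [4]

0: ✓ CMP  NZCV=1010
1: · MOVGT
2: · SUBEQ
3: ✓ CMP  NZCV=1000
4: ✓ MOVNE  r5←0x81
5: · MOVCS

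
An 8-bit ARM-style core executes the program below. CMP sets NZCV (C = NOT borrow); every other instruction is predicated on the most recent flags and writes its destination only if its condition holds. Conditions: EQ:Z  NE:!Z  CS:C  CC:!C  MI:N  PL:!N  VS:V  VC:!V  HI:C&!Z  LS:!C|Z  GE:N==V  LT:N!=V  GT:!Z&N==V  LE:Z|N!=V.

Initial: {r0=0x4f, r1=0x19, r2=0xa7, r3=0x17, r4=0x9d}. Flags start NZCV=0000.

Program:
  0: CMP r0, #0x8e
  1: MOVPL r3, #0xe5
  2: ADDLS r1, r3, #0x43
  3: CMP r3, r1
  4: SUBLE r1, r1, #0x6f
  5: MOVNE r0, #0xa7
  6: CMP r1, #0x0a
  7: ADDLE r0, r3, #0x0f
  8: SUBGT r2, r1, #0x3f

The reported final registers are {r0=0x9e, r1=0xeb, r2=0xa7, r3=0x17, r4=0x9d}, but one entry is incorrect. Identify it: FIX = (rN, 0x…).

0: ✓ CMP  NZCV=1001
1: · MOVPL
2: ✓ ADDLS  r1←0x5a
3: ✓ CMP  NZCV=1000
4: ✓ SUBLE  r1←0xeb
5: ✓ MOVNE  r0←0xa7
6: ✓ CMP  NZCV=1010
7: ✓ ADDLE  r0←0x26
8: · SUBGT

FIX = (r0, 0x26)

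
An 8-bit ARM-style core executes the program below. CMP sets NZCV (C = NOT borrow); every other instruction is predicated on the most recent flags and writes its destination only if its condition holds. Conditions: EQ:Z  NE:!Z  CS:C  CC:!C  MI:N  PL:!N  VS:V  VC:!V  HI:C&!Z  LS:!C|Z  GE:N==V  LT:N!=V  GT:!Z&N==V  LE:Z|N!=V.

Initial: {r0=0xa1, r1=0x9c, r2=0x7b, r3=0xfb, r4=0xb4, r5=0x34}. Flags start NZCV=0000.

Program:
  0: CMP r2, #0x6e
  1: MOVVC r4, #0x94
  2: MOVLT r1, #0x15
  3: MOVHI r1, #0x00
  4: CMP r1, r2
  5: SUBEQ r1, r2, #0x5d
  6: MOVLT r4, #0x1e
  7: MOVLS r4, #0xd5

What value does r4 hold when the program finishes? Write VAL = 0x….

0: ✓ CMP  NZCV=0010
1: ✓ MOVVC  r4←0x94
2: · MOVLT
3: ✓ MOVHI  r1←0x00
4: ✓ CMP  NZCV=1000
5: · SUBEQ
6: ✓ MOVLT  r4←0x1e
7: ✓ MOVLS  r4←0xd5

VAL = 0xd5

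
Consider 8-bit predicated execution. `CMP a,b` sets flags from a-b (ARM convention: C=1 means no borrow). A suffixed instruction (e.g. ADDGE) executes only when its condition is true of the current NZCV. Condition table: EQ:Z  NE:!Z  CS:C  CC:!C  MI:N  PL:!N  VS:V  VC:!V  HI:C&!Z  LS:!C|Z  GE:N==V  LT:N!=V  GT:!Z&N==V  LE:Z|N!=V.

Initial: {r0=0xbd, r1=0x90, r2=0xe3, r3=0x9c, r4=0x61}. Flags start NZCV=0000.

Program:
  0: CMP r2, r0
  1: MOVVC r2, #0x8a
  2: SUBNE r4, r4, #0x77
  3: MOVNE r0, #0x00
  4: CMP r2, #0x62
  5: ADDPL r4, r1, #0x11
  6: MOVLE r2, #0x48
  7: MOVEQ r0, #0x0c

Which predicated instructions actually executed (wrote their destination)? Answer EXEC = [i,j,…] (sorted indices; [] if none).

0: ✓ CMP  NZCV=0010
1: ✓ MOVVC  r2←0x8a
2: ✓ SUBNE  r4←0xea
3: ✓ MOVNE  r0←0x00
4: ✓ CMP  NZCV=0011
5: ✓ ADDPL  r4←0xa1
6: ✓ MOVLE  r2←0x48
7: · MOVEQ

EXEC = [1,2,3,5,6]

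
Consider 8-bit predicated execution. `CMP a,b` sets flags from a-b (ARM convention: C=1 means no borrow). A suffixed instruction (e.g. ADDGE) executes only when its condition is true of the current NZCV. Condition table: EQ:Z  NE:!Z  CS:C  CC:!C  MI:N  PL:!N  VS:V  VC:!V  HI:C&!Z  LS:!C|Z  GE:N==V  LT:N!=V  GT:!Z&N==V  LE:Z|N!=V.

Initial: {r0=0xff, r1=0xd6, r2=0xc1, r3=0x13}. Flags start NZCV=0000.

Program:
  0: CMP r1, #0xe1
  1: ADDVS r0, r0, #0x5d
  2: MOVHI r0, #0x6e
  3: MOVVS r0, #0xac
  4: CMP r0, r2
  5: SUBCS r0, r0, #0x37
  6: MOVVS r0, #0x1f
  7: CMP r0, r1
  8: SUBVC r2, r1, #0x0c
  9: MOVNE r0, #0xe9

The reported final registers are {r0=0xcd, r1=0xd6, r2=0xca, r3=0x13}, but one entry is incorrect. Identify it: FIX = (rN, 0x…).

FIX = (r0, 0xe9)

[0] flags=1000 → (cmp)
[1] flags=1000 VS?F → skip
[2] flags=1000 HI?F → skip
[3] flags=1000 VS?F → skip
[4] flags=0010 → (cmp)
[5] flags=0010 CS?T → r0=0xc8
[6] flags=0010 VS?F → skip
[7] flags=1000 → (cmp)
[8] flags=1000 VC?T → r2=0xca
[9] flags=1000 NE?T → r0=0xe9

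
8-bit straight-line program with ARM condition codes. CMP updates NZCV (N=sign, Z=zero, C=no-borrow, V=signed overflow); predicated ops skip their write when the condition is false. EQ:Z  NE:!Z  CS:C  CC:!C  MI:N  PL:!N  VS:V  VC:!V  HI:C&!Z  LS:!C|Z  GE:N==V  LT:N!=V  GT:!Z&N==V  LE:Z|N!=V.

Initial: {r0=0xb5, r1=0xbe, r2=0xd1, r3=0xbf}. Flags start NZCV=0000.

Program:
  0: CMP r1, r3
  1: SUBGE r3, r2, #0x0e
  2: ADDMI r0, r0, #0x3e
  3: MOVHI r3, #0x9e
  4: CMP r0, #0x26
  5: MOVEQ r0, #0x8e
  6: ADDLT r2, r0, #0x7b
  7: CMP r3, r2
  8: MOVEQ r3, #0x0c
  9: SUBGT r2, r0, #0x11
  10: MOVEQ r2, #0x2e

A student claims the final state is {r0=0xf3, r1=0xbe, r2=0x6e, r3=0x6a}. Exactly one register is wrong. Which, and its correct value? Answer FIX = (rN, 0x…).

FIX = (r3, 0xbf)

0: ✓ CMP  NZCV=1000
1: · SUBGE
2: ✓ ADDMI  r0←0xf3
3: · MOVHI
4: ✓ CMP  NZCV=1010
5: · MOVEQ
6: ✓ ADDLT  r2←0x6e
7: ✓ CMP  NZCV=0011
8: · MOVEQ
9: · SUBGT
10: · MOVEQ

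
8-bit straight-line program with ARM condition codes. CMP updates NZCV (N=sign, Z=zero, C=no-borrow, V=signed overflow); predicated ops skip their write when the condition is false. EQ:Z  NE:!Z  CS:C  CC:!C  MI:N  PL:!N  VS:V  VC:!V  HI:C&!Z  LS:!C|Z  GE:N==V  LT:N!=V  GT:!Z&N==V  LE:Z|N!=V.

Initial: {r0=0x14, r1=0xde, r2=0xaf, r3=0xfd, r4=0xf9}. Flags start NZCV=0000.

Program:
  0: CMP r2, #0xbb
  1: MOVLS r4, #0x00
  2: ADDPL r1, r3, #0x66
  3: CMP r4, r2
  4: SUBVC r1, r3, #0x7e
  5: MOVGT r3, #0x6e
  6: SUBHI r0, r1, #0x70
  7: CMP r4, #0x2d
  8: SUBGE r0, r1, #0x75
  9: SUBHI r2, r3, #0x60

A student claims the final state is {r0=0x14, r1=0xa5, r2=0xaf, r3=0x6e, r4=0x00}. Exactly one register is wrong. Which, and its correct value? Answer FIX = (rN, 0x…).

[0] flags=1000 → (cmp)
[1] flags=1000 LS?T → r4=0x00
[2] flags=1000 PL?F → skip
[3] flags=0000 → (cmp)
[4] flags=0000 VC?T → r1=0x7f
[5] flags=0000 GT?T → r3=0x6e
[6] flags=0000 HI?F → skip
[7] flags=1000 → (cmp)
[8] flags=1000 GE?F → skip
[9] flags=1000 HI?F → skip

FIX = (r1, 0x7f)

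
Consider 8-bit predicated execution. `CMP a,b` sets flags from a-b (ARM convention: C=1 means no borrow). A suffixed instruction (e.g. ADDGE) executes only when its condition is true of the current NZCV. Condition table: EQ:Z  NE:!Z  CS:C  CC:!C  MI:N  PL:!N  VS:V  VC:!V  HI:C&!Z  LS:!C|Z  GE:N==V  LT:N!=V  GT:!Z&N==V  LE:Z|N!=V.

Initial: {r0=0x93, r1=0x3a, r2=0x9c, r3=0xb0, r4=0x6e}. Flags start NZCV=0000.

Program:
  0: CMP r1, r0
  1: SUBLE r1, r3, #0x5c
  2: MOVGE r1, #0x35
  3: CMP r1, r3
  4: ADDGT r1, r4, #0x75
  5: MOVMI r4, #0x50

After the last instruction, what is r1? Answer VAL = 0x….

VAL = 0xe3

0: ✓ CMP  NZCV=1001
1: · SUBLE
2: ✓ MOVGE  r1←0x35
3: ✓ CMP  NZCV=1001
4: ✓ ADDGT  r1←0xe3
5: ✓ MOVMI  r4←0x50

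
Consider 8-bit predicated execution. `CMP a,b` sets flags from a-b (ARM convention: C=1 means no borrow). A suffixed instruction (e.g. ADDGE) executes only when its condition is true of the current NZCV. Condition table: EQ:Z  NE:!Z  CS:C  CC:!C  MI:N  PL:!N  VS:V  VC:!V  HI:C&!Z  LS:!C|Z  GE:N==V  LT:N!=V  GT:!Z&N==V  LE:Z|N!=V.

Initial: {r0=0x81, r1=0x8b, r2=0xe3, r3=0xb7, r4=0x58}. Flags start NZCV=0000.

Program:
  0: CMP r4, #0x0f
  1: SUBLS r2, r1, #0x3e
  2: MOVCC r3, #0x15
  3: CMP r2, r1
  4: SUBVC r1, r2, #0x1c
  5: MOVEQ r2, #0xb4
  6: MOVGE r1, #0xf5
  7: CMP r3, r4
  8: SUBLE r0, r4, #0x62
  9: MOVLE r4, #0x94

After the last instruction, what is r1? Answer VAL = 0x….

[0] flags=0010 → (cmp)
[1] flags=0010 LS?F → skip
[2] flags=0010 CC?F → skip
[3] flags=0010 → (cmp)
[4] flags=0010 VC?T → r1=0xc7
[5] flags=0010 EQ?F → skip
[6] flags=0010 GE?T → r1=0xf5
[7] flags=0011 → (cmp)
[8] flags=0011 LE?T → r0=0xf6
[9] flags=0011 LE?T → r4=0x94

VAL = 0xf5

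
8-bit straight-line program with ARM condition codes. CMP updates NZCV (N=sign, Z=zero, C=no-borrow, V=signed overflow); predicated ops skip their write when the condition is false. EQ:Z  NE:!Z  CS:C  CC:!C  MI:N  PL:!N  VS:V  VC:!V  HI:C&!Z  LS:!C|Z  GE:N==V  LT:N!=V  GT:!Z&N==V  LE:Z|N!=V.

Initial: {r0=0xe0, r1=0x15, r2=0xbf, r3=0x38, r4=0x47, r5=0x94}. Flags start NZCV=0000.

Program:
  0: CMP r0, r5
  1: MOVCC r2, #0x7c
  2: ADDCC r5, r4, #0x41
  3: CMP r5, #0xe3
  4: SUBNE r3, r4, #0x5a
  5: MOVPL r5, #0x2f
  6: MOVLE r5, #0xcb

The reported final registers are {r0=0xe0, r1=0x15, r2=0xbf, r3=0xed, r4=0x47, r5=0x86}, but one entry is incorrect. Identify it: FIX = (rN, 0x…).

FIX = (r5, 0xcb)

[0] flags=0010 → (cmp)
[1] flags=0010 CC?F → skip
[2] flags=0010 CC?F → skip
[3] flags=1000 → (cmp)
[4] flags=1000 NE?T → r3=0xed
[5] flags=1000 PL?F → skip
[6] flags=1000 LE?T → r5=0xcb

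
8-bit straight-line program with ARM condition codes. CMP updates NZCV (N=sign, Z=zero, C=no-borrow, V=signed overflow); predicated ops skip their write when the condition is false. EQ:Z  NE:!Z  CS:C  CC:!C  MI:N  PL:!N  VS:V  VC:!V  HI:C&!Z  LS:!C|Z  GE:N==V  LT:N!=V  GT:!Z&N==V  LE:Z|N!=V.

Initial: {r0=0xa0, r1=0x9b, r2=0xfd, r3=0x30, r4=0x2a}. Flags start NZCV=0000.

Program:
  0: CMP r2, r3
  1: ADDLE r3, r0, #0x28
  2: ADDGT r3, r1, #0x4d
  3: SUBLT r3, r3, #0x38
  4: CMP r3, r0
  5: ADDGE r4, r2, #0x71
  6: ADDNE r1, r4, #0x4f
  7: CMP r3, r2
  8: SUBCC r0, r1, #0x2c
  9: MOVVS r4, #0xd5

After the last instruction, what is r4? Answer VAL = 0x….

VAL = 0x2a

0: ✓ CMP  NZCV=1010
1: ✓ ADDLE  r3←0xc8
2: · ADDGT
3: ✓ SUBLT  r3←0x90
4: ✓ CMP  NZCV=1000
5: · ADDGE
6: ✓ ADDNE  r1←0x79
7: ✓ CMP  NZCV=1000
8: ✓ SUBCC  r0←0x4d
9: · MOVVS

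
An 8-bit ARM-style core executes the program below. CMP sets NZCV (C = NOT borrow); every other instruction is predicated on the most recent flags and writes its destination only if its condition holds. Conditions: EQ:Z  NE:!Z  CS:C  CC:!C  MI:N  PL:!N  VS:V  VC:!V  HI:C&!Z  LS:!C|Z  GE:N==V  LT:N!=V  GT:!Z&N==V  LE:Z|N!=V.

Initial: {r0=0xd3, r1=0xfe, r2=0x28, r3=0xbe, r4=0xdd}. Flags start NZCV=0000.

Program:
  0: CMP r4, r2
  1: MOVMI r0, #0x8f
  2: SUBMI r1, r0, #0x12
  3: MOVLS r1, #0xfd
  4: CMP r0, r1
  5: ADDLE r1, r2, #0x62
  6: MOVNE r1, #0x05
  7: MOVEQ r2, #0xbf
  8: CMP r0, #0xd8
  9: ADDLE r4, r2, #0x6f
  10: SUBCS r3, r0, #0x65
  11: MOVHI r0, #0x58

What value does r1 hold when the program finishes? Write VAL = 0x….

VAL = 0x05

[0] flags=1010 → (cmp)
[1] flags=1010 MI?T → r0=0x8f
[2] flags=1010 MI?T → r1=0x7d
[3] flags=1010 LS?F → skip
[4] flags=0011 → (cmp)
[5] flags=0011 LE?T → r1=0x8a
[6] flags=0011 NE?T → r1=0x05
[7] flags=0011 EQ?F → skip
[8] flags=1000 → (cmp)
[9] flags=1000 LE?T → r4=0x97
[10] flags=1000 CS?F → skip
[11] flags=1000 HI?F → skip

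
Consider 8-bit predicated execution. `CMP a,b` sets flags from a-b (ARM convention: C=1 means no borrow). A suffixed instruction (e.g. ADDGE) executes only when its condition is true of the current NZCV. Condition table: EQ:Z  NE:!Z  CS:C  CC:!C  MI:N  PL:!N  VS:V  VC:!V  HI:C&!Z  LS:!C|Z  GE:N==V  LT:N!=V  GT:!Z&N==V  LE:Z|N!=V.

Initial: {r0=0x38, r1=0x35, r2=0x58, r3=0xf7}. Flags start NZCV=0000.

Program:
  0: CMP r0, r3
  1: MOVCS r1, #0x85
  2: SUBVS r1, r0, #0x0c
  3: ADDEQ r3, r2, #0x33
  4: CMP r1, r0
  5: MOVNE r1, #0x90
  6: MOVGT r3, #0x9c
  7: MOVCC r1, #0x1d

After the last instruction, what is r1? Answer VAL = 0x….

[0] flags=0000 → (cmp)
[1] flags=0000 CS?F → skip
[2] flags=0000 VS?F → skip
[3] flags=0000 EQ?F → skip
[4] flags=1000 → (cmp)
[5] flags=1000 NE?T → r1=0x90
[6] flags=1000 GT?F → skip
[7] flags=1000 CC?T → r1=0x1d

VAL = 0x1d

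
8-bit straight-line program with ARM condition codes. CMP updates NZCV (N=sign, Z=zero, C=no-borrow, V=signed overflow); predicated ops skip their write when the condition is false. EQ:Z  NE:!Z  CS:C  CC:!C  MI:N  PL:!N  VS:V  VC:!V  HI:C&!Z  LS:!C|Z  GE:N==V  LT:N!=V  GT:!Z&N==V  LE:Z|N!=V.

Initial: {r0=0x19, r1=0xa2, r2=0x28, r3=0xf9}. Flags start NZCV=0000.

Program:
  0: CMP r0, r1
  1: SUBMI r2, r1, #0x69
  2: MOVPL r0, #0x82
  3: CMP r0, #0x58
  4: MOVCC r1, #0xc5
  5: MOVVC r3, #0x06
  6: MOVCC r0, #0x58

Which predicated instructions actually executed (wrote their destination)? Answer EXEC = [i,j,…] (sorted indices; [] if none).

[0] flags=0000 → (cmp)
[1] flags=0000 MI?F → skip
[2] flags=0000 PL?T → r0=0x82
[3] flags=0011 → (cmp)
[4] flags=0011 CC?F → skip
[5] flags=0011 VC?F → skip
[6] flags=0011 CC?F → skip

EXEC = [2]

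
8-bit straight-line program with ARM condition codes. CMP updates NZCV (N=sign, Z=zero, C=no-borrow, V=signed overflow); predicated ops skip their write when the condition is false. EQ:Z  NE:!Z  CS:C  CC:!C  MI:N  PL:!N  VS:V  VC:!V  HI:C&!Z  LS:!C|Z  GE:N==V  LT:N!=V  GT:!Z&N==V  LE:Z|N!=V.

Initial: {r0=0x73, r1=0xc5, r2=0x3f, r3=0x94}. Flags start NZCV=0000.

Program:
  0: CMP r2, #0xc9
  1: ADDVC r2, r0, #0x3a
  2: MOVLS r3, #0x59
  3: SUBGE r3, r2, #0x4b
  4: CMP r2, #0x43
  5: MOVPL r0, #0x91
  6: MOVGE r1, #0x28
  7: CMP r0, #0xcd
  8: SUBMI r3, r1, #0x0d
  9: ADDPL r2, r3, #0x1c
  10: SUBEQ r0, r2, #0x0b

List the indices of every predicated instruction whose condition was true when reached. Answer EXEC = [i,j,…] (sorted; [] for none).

[0] flags=0000 → (cmp)
[1] flags=0000 VC?T → r2=0xad
[2] flags=0000 LS?T → r3=0x59
[3] flags=0000 GE?T → r3=0x62
[4] flags=0011 → (cmp)
[5] flags=0011 PL?T → r0=0x91
[6] flags=0011 GE?F → skip
[7] flags=1000 → (cmp)
[8] flags=1000 MI?T → r3=0xb8
[9] flags=1000 PL?F → skip
[10] flags=1000 EQ?F → skip

EXEC = [1,2,3,5,8]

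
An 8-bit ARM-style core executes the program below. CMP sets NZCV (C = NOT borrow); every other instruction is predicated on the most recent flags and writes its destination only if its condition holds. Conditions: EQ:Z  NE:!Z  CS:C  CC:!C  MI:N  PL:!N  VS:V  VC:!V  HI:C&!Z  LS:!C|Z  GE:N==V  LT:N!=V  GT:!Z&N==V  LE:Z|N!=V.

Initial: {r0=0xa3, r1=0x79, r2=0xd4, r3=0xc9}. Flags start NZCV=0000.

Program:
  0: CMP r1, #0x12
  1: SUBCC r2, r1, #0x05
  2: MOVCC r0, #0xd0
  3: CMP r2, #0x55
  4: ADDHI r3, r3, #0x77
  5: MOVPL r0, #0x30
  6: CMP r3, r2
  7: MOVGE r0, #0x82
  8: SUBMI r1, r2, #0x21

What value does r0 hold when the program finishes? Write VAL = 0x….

VAL = 0x82

0: ✓ CMP  NZCV=0010
1: · SUBCC
2: · MOVCC
3: ✓ CMP  NZCV=0011
4: ✓ ADDHI  r3←0x40
5: ✓ MOVPL  r0←0x30
6: ✓ CMP  NZCV=0000
7: ✓ MOVGE  r0←0x82
8: · SUBMI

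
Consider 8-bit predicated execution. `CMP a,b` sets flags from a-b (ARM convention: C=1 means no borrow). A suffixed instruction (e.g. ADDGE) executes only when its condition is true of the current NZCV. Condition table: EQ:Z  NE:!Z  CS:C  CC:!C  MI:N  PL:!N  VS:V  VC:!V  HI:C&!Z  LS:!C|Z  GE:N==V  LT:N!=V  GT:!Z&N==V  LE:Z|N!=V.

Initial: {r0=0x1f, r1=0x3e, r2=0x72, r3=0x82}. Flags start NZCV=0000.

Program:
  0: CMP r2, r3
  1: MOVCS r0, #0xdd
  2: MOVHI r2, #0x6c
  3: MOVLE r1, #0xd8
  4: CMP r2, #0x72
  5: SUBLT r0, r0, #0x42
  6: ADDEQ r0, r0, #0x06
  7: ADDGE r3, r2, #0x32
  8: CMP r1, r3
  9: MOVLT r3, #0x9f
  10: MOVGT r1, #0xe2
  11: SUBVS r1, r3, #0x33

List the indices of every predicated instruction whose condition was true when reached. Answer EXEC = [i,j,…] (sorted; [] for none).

[0] flags=1001 → (cmp)
[1] flags=1001 CS?F → skip
[2] flags=1001 HI?F → skip
[3] flags=1001 LE?F → skip
[4] flags=0110 → (cmp)
[5] flags=0110 LT?F → skip
[6] flags=0110 EQ?T → r0=0x25
[7] flags=0110 GE?T → r3=0xa4
[8] flags=1001 → (cmp)
[9] flags=1001 LT?F → skip
[10] flags=1001 GT?T → r1=0xe2
[11] flags=1001 VS?T → r1=0x71

EXEC = [6,7,10,11]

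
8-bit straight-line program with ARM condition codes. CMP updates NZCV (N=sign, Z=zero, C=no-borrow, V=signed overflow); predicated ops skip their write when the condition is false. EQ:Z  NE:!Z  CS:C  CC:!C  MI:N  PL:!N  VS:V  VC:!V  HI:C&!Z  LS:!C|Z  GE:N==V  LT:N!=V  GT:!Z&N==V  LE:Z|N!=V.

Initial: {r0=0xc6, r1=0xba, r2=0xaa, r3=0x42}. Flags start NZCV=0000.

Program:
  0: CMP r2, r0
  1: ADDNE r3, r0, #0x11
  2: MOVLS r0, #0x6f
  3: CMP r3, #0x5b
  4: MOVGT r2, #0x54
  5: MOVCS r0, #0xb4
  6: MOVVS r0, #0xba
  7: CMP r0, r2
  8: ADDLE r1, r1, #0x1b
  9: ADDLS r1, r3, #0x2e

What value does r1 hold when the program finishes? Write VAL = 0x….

VAL = 0xba

0: ✓ CMP  NZCV=1000
1: ✓ ADDNE  r3←0xd7
2: ✓ MOVLS  r0←0x6f
3: ✓ CMP  NZCV=0011
4: · MOVGT
5: ✓ MOVCS  r0←0xb4
6: ✓ MOVVS  r0←0xba
7: ✓ CMP  NZCV=0010
8: · ADDLE
9: · ADDLS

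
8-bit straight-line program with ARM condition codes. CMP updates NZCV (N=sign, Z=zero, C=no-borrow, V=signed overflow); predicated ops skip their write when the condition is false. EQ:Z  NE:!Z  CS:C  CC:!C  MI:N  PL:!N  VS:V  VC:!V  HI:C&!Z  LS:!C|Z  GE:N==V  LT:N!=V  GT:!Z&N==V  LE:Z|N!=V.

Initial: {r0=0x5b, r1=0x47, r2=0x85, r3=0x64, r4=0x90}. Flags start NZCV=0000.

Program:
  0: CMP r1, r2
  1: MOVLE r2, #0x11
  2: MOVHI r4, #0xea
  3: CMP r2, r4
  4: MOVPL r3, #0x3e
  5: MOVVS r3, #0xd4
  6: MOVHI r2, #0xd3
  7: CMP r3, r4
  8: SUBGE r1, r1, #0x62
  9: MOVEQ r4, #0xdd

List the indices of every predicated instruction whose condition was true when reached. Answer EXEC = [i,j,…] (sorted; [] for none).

EXEC = [8]

[0] flags=1001 → (cmp)
[1] flags=1001 LE?F → skip
[2] flags=1001 HI?F → skip
[3] flags=1000 → (cmp)
[4] flags=1000 PL?F → skip
[5] flags=1000 VS?F → skip
[6] flags=1000 HI?F → skip
[7] flags=1001 → (cmp)
[8] flags=1001 GE?T → r1=0xe5
[9] flags=1001 EQ?F → skip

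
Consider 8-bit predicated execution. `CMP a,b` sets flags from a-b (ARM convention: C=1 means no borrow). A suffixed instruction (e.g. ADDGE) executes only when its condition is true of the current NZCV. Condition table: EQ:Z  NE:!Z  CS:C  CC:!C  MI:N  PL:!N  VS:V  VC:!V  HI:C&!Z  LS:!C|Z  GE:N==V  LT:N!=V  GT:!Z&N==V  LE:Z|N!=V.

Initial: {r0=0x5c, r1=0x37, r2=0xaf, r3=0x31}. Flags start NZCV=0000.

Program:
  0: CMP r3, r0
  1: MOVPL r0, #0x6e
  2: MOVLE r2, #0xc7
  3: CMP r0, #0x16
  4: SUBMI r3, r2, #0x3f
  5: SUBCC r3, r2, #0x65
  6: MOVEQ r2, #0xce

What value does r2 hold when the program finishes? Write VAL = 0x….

0: ✓ CMP  NZCV=1000
1: · MOVPL
2: ✓ MOVLE  r2←0xc7
3: ✓ CMP  NZCV=0010
4: · SUBMI
5: · SUBCC
6: · MOVEQ

VAL = 0xc7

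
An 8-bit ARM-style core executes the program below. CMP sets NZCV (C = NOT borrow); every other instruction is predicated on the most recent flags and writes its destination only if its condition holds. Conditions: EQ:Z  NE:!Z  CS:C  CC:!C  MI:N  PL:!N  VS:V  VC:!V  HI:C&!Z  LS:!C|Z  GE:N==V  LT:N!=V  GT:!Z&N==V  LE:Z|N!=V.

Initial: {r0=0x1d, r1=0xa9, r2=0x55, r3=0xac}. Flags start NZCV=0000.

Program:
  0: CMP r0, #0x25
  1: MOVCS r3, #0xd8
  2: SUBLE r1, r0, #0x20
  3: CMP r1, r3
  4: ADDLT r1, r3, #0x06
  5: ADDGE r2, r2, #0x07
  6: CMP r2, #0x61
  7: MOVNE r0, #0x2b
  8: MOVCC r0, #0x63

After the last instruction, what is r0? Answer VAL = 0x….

VAL = 0x63

[0] flags=1000 → (cmp)
[1] flags=1000 CS?F → skip
[2] flags=1000 LE?T → r1=0xfd
[3] flags=0010 → (cmp)
[4] flags=0010 LT?F → skip
[5] flags=0010 GE?T → r2=0x5c
[6] flags=1000 → (cmp)
[7] flags=1000 NE?T → r0=0x2b
[8] flags=1000 CC?T → r0=0x63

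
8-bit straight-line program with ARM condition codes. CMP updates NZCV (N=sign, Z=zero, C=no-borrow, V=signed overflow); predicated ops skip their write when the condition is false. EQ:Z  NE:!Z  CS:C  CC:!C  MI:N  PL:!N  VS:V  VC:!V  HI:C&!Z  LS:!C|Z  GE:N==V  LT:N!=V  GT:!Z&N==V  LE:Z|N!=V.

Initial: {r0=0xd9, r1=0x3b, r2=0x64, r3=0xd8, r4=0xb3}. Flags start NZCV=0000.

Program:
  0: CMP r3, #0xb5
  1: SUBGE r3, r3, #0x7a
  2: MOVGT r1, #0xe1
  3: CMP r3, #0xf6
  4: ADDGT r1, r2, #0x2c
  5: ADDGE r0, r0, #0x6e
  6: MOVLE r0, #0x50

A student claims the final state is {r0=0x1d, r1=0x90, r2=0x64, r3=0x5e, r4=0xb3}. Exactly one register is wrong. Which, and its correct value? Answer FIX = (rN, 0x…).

FIX = (r0, 0x47)

[0] flags=0010 → (cmp)
[1] flags=0010 GE?T → r3=0x5e
[2] flags=0010 GT?T → r1=0xe1
[3] flags=0000 → (cmp)
[4] flags=0000 GT?T → r1=0x90
[5] flags=0000 GE?T → r0=0x47
[6] flags=0000 LE?F → skip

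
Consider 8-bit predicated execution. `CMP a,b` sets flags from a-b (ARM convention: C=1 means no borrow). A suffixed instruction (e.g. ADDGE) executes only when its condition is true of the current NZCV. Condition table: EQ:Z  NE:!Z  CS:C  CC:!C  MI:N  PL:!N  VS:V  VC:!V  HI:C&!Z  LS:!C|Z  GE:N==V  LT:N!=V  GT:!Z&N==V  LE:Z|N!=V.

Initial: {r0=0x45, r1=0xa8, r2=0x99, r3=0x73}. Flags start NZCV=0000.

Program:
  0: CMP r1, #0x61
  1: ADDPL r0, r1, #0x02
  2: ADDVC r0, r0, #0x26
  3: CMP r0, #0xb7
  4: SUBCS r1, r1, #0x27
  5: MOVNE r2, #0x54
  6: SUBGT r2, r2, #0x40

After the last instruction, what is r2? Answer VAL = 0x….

VAL = 0x54

0: ✓ CMP  NZCV=0011
1: ✓ ADDPL  r0←0xaa
2: · ADDVC
3: ✓ CMP  NZCV=1000
4: · SUBCS
5: ✓ MOVNE  r2←0x54
6: · SUBGT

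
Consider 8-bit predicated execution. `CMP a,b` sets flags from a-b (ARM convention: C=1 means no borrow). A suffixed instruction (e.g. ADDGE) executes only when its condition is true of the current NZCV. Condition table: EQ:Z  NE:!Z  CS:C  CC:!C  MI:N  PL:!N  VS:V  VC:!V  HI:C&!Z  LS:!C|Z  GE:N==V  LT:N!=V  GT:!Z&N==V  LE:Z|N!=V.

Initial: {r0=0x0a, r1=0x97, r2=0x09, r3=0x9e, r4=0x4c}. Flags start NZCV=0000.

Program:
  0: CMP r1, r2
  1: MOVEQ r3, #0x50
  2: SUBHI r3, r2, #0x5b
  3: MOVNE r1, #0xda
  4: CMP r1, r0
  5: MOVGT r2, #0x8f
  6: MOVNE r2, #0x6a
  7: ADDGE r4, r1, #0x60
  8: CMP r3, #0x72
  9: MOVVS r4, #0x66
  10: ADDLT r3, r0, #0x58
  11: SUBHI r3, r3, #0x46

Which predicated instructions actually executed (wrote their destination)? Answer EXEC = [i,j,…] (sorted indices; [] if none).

0: ✓ CMP  NZCV=1010
1: · MOVEQ
2: ✓ SUBHI  r3←0xae
3: ✓ MOVNE  r1←0xda
4: ✓ CMP  NZCV=1010
5: · MOVGT
6: ✓ MOVNE  r2←0x6a
7: · ADDGE
8: ✓ CMP  NZCV=0011
9: ✓ MOVVS  r4←0x66
10: ✓ ADDLT  r3←0x62
11: ✓ SUBHI  r3←0x1c

EXEC = [2,3,6,9,10,11]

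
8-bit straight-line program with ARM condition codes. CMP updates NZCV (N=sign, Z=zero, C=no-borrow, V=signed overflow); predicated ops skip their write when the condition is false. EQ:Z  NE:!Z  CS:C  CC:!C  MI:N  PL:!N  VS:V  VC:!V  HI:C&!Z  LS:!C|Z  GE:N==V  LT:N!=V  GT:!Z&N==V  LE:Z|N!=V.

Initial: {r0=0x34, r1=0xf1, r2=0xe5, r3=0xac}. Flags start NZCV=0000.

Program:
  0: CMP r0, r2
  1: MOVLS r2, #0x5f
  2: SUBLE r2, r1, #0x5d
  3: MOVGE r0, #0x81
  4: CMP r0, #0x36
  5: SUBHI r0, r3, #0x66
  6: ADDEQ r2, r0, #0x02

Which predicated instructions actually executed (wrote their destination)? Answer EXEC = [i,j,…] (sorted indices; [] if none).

EXEC = [1,3,5]

[0] flags=0000 → (cmp)
[1] flags=0000 LS?T → r2=0x5f
[2] flags=0000 LE?F → skip
[3] flags=0000 GE?T → r0=0x81
[4] flags=0011 → (cmp)
[5] flags=0011 HI?T → r0=0x46
[6] flags=0011 EQ?F → skip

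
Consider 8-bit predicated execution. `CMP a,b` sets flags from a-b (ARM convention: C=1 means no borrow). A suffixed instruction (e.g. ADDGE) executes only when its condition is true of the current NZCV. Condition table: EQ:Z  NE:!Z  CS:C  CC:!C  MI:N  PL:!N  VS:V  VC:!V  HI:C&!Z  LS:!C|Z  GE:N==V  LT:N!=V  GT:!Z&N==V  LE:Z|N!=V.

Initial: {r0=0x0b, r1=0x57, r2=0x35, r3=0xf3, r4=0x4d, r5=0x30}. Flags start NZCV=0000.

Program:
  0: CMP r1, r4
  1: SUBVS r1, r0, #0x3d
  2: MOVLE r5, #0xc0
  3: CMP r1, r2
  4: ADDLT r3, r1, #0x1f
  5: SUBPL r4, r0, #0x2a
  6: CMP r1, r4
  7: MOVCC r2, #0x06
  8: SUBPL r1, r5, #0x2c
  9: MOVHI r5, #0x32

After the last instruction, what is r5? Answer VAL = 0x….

VAL = 0x30

[0] flags=0010 → (cmp)
[1] flags=0010 VS?F → skip
[2] flags=0010 LE?F → skip
[3] flags=0010 → (cmp)
[4] flags=0010 LT?F → skip
[5] flags=0010 PL?T → r4=0xe1
[6] flags=0000 → (cmp)
[7] flags=0000 CC?T → r2=0x06
[8] flags=0000 PL?T → r1=0x04
[9] flags=0000 HI?F → skip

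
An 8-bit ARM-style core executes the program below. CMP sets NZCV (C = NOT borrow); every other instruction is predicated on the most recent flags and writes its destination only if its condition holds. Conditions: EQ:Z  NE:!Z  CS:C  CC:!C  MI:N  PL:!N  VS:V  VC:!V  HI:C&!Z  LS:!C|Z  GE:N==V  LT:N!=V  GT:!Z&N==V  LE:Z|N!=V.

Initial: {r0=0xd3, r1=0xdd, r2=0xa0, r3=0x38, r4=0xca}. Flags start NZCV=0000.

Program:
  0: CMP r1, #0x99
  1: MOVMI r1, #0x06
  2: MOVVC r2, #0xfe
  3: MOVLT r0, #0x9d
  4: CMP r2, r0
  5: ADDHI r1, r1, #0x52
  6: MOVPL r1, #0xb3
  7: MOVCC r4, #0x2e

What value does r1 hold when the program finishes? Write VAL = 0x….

0: ✓ CMP  NZCV=0010
1: · MOVMI
2: ✓ MOVVC  r2←0xfe
3: · MOVLT
4: ✓ CMP  NZCV=0010
5: ✓ ADDHI  r1←0x2f
6: ✓ MOVPL  r1←0xb3
7: · MOVCC

VAL = 0xb3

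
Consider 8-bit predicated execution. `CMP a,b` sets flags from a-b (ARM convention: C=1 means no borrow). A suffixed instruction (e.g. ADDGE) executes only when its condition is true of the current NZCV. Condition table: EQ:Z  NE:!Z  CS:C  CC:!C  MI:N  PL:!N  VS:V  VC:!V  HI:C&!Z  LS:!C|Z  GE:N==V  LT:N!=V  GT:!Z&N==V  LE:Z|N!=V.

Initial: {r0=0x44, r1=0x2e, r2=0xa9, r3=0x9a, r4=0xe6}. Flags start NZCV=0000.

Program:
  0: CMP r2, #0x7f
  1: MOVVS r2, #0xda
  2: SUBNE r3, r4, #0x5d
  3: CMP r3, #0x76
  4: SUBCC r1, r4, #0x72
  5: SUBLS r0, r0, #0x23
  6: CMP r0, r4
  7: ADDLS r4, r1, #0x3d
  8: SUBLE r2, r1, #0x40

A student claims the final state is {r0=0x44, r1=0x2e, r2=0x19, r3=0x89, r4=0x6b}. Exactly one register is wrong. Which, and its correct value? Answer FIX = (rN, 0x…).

[0] flags=0011 → (cmp)
[1] flags=0011 VS?T → r2=0xda
[2] flags=0011 NE?T → r3=0x89
[3] flags=0011 → (cmp)
[4] flags=0011 CC?F → skip
[5] flags=0011 LS?F → skip
[6] flags=0000 → (cmp)
[7] flags=0000 LS?T → r4=0x6b
[8] flags=0000 LE?F → skip

FIX = (r2, 0xda)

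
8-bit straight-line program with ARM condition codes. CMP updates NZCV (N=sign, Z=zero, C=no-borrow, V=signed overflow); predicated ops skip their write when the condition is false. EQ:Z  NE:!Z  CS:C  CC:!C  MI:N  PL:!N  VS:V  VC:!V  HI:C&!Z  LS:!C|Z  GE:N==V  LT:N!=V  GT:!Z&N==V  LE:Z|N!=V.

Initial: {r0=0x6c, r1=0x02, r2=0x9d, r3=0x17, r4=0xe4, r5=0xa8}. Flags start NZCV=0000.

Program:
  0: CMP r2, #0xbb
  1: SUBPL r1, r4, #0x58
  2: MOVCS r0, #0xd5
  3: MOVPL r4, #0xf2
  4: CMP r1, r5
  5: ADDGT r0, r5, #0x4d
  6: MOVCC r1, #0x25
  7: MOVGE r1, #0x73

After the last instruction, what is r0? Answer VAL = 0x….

[0] flags=1000 → (cmp)
[1] flags=1000 PL?F → skip
[2] flags=1000 CS?F → skip
[3] flags=1000 PL?F → skip
[4] flags=0000 → (cmp)
[5] flags=0000 GT?T → r0=0xf5
[6] flags=0000 CC?T → r1=0x25
[7] flags=0000 GE?T → r1=0x73

VAL = 0xf5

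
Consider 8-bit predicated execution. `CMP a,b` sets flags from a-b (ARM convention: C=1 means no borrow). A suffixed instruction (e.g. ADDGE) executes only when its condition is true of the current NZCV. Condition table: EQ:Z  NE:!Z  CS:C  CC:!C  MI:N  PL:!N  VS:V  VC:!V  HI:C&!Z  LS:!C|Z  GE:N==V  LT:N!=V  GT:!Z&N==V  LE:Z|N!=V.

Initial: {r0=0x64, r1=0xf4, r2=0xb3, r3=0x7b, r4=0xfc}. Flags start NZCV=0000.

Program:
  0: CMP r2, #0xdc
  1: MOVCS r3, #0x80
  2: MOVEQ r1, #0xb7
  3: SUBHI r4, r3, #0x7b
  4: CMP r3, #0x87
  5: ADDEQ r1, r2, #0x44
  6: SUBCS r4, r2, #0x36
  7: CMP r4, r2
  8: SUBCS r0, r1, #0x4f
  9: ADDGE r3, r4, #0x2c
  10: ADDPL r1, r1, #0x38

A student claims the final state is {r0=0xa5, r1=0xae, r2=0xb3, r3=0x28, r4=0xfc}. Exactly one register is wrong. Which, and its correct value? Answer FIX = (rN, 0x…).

FIX = (r1, 0x2c)

0: ✓ CMP  NZCV=1000
1: · MOVCS
2: · MOVEQ
3: · SUBHI
4: ✓ CMP  NZCV=1001
5: · ADDEQ
6: · SUBCS
7: ✓ CMP  NZCV=0010
8: ✓ SUBCS  r0←0xa5
9: ✓ ADDGE  r3←0x28
10: ✓ ADDPL  r1←0x2c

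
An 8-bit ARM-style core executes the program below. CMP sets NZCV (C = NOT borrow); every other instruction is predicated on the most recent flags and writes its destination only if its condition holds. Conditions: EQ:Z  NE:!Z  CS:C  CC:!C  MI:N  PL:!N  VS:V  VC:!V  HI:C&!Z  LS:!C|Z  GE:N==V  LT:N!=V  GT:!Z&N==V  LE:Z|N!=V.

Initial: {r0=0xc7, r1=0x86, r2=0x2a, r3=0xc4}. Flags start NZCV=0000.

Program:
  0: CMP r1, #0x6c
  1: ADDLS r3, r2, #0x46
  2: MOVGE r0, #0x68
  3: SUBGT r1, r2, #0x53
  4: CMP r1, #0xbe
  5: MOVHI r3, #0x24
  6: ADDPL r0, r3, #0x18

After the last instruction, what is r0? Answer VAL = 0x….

0: ✓ CMP  NZCV=0011
1: · ADDLS
2: · MOVGE
3: · SUBGT
4: ✓ CMP  NZCV=1000
5: · MOVHI
6: · ADDPL

VAL = 0xc7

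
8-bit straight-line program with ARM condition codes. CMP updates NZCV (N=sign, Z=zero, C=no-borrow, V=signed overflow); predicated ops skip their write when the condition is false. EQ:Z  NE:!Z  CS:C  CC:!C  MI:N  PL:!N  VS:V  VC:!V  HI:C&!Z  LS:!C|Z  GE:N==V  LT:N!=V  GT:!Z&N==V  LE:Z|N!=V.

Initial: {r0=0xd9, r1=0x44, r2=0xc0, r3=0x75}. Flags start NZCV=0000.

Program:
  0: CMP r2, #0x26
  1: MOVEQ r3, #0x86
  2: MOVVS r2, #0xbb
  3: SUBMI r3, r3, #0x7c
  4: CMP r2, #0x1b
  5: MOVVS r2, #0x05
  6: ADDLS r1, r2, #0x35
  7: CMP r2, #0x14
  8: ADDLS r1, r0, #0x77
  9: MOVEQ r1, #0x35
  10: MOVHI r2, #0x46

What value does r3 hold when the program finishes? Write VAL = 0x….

0: ✓ CMP  NZCV=1010
1: · MOVEQ
2: · MOVVS
3: ✓ SUBMI  r3←0xf9
4: ✓ CMP  NZCV=1010
5: · MOVVS
6: · ADDLS
7: ✓ CMP  NZCV=1010
8: · ADDLS
9: · MOVEQ
10: ✓ MOVHI  r2←0x46

VAL = 0xf9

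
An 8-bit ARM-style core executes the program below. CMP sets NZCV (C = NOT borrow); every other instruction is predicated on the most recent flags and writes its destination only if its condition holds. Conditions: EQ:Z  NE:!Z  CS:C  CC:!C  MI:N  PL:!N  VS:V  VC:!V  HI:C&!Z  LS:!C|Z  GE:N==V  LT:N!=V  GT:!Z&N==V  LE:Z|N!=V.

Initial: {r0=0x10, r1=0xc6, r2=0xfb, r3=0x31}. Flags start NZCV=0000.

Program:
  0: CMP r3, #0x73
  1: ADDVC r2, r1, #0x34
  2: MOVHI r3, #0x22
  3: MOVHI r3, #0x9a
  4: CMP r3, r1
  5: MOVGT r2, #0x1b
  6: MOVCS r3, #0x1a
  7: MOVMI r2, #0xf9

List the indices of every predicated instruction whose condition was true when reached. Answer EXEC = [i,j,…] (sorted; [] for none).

0: ✓ CMP  NZCV=1000
1: ✓ ADDVC  r2←0xfa
2: · MOVHI
3: · MOVHI
4: ✓ CMP  NZCV=0000
5: ✓ MOVGT  r2←0x1b
6: · MOVCS
7: · MOVMI

EXEC = [1,5]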